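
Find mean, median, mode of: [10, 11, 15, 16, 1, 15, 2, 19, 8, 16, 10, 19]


Sorted: [1, 2, 8, 10, 10, 11, 15, 15, 16, 16, 19, 19]
Mean = 142/12 = 71/6
Median = 13
Freq: {10: 2, 11: 1, 15: 2, 16: 2, 1: 1, 2: 1, 19: 2, 8: 1}
Mode: [10, 15, 16, 19]

Mean=71/6, Median=13, Mode=[10, 15, 16, 19]


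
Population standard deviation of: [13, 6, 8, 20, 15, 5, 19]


Mean = 86/7
  (13-86/7)²=25/49
  (6-86/7)²=1936/49
  (8-86/7)²=900/49
  (20-86/7)²=2916/49
  (15-86/7)²=361/49
  (5-86/7)²=2601/49
  (19-86/7)²=2209/49
Σ(x-μ)² = 1564/7
σ² = (1564/7)/7 = 1564/49

σ = √(1564/49) ≈ 5.6496


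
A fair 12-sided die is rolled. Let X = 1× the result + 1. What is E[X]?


E[die] = (1+12)/2 = 13/2
E[X] = 1×13/2 + 1 = 15/2

E[X] = 15/2


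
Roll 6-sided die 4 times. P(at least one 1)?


P(no 1)^4 = (5/6)^4 = 625/1296
P(≥1) = 1 - 625/1296 = 671/1296

P = 671/1296 ≈ 51.77%


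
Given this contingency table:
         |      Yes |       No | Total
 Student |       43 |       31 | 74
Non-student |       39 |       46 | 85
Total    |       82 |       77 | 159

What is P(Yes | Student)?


P(Yes | Student) = 43/(43+31) = 43/74

P(Yes|Student) = 43/74 ≈ 58.11%


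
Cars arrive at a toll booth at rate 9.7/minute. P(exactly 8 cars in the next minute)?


Poisson(λ=9.7): P(X=8) = e^(-λ)×λ^k/k!
= e^(-9.7) × 9.7^8 / 8!
≈ 6.128349505e-05 × 78374335.9438 / 40320 ≈ 0.119123

P(X=8) ≈ 0.119123 ≈ 11.91%


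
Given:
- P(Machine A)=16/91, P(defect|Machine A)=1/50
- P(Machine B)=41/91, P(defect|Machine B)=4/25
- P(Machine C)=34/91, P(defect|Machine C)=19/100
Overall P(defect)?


P(B) = Σ P(B|Aᵢ)×P(Aᵢ)
  1/50×16/91 = 8/2275
  4/25×41/91 = 164/2275
  19/100×34/91 = 323/4550
Sum = 667/4550

P(defect) = 667/4550 ≈ 14.66%


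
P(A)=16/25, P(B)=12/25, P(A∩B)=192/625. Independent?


P(A)×P(B) = 192/625
P(A∩B) = 192/625
Equal ✓ → Independent

Yes, independent


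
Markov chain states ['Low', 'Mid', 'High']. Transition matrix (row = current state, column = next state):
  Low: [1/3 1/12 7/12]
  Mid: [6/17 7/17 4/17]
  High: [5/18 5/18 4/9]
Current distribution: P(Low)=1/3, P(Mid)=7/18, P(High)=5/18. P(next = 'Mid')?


P(next=Mid) = Σᵢ P(now=i)×P(i→Mid)
= 1/3×1/12 + 7/18×7/17 + 5/18×5/18
= 1/36 + 49/306 + 25/324 = 365/1377

P = 365/1377 ≈ 0.2651


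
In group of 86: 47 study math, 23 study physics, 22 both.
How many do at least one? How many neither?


|A∪B| = 47+23-22 = 48
Neither = 86-48 = 38

At least one: 48; Neither: 38


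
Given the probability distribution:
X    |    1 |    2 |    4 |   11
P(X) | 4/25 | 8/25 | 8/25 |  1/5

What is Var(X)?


E[X] = 107/25
E[X²] = 769/25
Var(X) = E[X²] - (E[X])² = 769/25 - 11449/625 = 7776/625

Var(X) = 7776/625 ≈ 12.4416


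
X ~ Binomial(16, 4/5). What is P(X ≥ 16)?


P(X ≥ 16) = Σ P(X=i) for i=16..16
P(X=16) = 4294967296/152587890625
Sum = 4294967296/152587890625

P(X ≥ 16) = 4294967296/152587890625 ≈ 2.81%


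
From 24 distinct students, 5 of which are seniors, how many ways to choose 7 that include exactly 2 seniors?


Choose 2 of the 5 seniors and 5 of the other 19 students:
C(5,2)×C(19,5) = 10×11628 = 116280

116280


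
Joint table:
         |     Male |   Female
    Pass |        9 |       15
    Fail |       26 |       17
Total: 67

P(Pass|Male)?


P(Pass|Male) = 9/(9+26) = 9/35

P = 9/35 ≈ 25.71%


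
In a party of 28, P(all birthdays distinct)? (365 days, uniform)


P(all different) = Π(365-i)/365 for i=0..27
= (365/365)×(364/365)×...×(338/365)
= 0.345539

P ≈ 0.3455 ≈ 34.55%


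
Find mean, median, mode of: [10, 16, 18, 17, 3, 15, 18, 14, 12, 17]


Sorted: [3, 10, 12, 14, 15, 16, 17, 17, 18, 18]
Mean = 140/10 = 14
Median = 31/2
Freq: {10: 1, 16: 1, 18: 2, 17: 2, 3: 1, 15: 1, 14: 1, 12: 1}
Mode: [17, 18]

Mean=14, Median=31/2, Mode=[17, 18]


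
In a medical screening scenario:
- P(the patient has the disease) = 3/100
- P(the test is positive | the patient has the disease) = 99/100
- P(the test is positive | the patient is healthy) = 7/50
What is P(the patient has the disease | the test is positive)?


Using Bayes' theorem:
P(A|B) = P(B|A)·P(A) / P(B)

P(the test is positive) = 99/100 × 3/100 + 7/50 × 97/100
= 297/10000 + 679/5000 = 331/2000

P(the patient has the disease|the test is positive) = (297/10000) / (331/2000) = 297/1655

P(the patient has the disease|the test is positive) = 297/1655 ≈ 17.95%


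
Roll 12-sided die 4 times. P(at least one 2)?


P(no 2)^4 = (11/12)^4 = 14641/20736
P(≥1) = 1 - 14641/20736 = 6095/20736

P = 6095/20736 ≈ 29.39%


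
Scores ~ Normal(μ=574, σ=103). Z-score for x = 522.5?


z = (x - μ)/σ = (522.5 - 574)/103 = -0.5

z = -0.5


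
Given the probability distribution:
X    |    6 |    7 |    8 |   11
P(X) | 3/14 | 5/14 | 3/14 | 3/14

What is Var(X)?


E[X] = 55/7
E[X²] = 454/7
Var(X) = E[X²] - (E[X])² = 454/7 - 3025/49 = 153/49

Var(X) = 153/49 ≈ 3.1224


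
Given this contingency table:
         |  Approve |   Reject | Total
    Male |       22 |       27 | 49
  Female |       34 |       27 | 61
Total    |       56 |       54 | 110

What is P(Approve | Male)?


P(Approve | Male) = 22/(22+27) = 22/49

P(Approve|Male) = 22/49 ≈ 44.90%


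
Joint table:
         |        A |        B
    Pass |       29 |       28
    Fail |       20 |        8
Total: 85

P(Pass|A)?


P(Pass|A) = 29/(29+20) = 29/49

P = 29/49 ≈ 59.18%


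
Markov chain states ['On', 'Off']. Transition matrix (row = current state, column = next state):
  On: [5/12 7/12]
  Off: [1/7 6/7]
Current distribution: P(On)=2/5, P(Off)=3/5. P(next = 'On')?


P(next=On) = Σᵢ P(now=i)×P(i→On)
= 2/5×5/12 + 3/5×1/7
= 1/6 + 3/35 = 53/210

P = 53/210 ≈ 0.2524


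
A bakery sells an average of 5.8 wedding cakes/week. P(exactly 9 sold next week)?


Poisson(λ=5.8): P(X=9) = e^(-λ)×λ^k/k!
= e^(-5.8) × 5.8^9 / 9!
≈ 0.003027554745 × 7427658.73964 / 362880 ≈ 0.061970

P(X=9) ≈ 0.061970 ≈ 6.20%


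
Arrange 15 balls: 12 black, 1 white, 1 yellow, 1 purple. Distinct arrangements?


15!/(12!×1!×1!×1!) = 2730

2730


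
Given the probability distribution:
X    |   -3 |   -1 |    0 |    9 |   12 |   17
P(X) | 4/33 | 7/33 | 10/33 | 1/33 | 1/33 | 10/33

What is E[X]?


E[X] = Σ x·P(X=x)
= (-3)×(4/33) + (-1)×(7/33) + (0)×(10/33) + (9)×(1/33) + (12)×(1/33) + (17)×(10/33)
= 172/33

E[X] = 172/33


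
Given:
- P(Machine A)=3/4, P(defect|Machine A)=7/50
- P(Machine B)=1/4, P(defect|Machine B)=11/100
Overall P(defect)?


P(B) = Σ P(B|Aᵢ)×P(Aᵢ)
  7/50×3/4 = 21/200
  11/100×1/4 = 11/400
Sum = 53/400

P(defect) = 53/400 ≈ 13.25%


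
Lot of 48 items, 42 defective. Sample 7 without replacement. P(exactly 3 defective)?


Hypergeometric: C(42,3)×C(6,4)/C(48,7)
= 11480×15/73629072 = 7175/3067878

P(X=3) = 7175/3067878 ≈ 0.23%


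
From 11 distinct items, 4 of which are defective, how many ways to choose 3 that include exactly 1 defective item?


Choose 1 of the 4 defective items and 2 of the other 7 items:
C(4,1)×C(7,2) = 4×21 = 84

84


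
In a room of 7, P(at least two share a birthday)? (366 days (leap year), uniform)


P(all different) = Π(366-i)/366 for i=0..6
= 0.943914
P(match) = 1 - 0.943914 = 0.056086

P ≈ 0.0561 ≈ 5.61%


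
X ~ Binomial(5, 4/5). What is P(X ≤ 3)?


P(X ≤ 3) = Σ P(X=i) for i=0..3
P(X=0) = 1/3125
P(X=1) = 4/625
P(X=2) = 32/625
P(X=3) = 128/625
Sum = 821/3125

P(X ≤ 3) = 821/3125 ≈ 26.27%


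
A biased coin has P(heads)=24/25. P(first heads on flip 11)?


Geometric: P(X=11) = (1-p)^(k-1)×p = (1/25)^10×24/25 = 24/2384185791015625

P(X=11) = 24/2384185791015625 ≈ 0.00%


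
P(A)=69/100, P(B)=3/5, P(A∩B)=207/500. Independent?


P(A)×P(B) = 207/500
P(A∩B) = 207/500
Equal ✓ → Independent

Yes, independent


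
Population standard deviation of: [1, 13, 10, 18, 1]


Mean = 43/5
  (1-43/5)²=1444/25
  (13-43/5)²=484/25
  (10-43/5)²=49/25
  (18-43/5)²=2209/25
  (1-43/5)²=1444/25
Σ(x-μ)² = 1126/5
σ² = (1126/5)/5 = 1126/25

σ = √(1126/25) ≈ 6.7112


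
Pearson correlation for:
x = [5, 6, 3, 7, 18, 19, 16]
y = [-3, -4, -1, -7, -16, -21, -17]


n=7, Σx=74, Σy=-69, Σxy=-1050, Σx²=1060, Σy²=1061
r = (7×(-1050) - 74×(-69))/√((7×1060 - 74²)(7×1061 - (-69)²))
= -2244/√(1944×2666) = -2244/√5182704 ≈ -2244/2276.5553 ≈ -0.9857

r ≈ -0.9857


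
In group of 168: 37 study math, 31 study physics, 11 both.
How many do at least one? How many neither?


|A∪B| = 37+31-11 = 57
Neither = 168-57 = 111

At least one: 57; Neither: 111


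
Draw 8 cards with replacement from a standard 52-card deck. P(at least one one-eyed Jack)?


P(not a one-eyed Jack) = 50/52 = 25/26
P(none in 8 draws) = (25/26)^8 = 152587890625/208827064576
P(≥1 one-eyed Jack) = 1 - 152587890625/208827064576 = 56239173951/208827064576

P = 56239173951/208827064576 ≈ 26.93%


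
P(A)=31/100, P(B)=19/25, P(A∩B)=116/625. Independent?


P(A)×P(B) = 589/2500
P(A∩B) = 116/625
Not equal → NOT independent

No, not independent


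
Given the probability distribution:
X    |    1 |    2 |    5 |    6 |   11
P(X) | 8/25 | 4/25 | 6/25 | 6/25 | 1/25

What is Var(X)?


E[X] = 93/25
E[X²] = 511/25
Var(X) = E[X²] - (E[X])² = 511/25 - 8649/625 = 4126/625

Var(X) = 4126/625 ≈ 6.6016


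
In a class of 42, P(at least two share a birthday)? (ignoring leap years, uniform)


P(all different) = Π(365-i)/365 for i=0..41
= 0.085970
P(match) = 1 - 0.085970 = 0.914030

P ≈ 0.9140 ≈ 91.40%


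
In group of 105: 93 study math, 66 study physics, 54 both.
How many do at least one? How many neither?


|A∪B| = 93+66-54 = 105
Neither = 105-105 = 0

At least one: 105; Neither: 0


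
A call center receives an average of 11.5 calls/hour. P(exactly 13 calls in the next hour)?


Poisson(λ=11.5): P(X=13) = e^(-λ)×λ^k/k!
= e^(-11.5) × 11.5^13 / 13!
≈ 1.01300936e-05 × 6.15278762129e+13 / 6227020800 ≈ 0.100093

P(X=13) ≈ 0.100093 ≈ 10.01%


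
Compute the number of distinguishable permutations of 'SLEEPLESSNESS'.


Letters: 13, freq: {'S': 5, 'L': 2, 'E': 4, 'P': 1, 'N': 1}
13!/(5!×2!×4!×1!×1!) = 6227020800/5760 = 1081080

1081080


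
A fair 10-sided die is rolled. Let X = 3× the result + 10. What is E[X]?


E[die] = (1+10)/2 = 11/2
E[X] = 3×11/2 + 10 = 53/2

E[X] = 53/2


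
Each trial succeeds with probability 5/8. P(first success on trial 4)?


Geometric: P(X=4) = (1-p)^(k-1)×p = (3/8)^3×5/8 = 135/4096

P(X=4) = 135/4096 ≈ 3.30%


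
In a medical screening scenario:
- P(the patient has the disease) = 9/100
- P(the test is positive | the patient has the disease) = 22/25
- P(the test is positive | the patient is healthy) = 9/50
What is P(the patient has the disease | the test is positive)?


Using Bayes' theorem:
P(A|B) = P(B|A)·P(A) / P(B)

P(the test is positive) = 22/25 × 9/100 + 9/50 × 91/100
= 99/1250 + 819/5000 = 243/1000

P(the patient has the disease|the test is positive) = (99/1250) / (243/1000) = 44/135

P(the patient has the disease|the test is positive) = 44/135 ≈ 32.59%


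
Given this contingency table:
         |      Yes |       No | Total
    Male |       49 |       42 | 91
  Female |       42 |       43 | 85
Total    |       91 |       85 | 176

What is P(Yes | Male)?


P(Yes | Male) = 49/(49+42) = 49/91 = 7/13

P(Yes|Male) = 7/13 ≈ 53.85%


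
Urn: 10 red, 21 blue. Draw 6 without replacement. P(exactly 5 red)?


Hypergeometric: C(10,5)×C(21,1)/C(31,6)
= 252×21/736281 = 84/11687

P(X=5) = 84/11687 ≈ 0.72%


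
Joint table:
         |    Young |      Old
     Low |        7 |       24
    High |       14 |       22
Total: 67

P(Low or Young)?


P(Low∨Young) = P(Low) + P(Young) - P(Low∧Young)
= (31 + 21 - 7)/67 = 45/67

P = 45/67 ≈ 67.16%


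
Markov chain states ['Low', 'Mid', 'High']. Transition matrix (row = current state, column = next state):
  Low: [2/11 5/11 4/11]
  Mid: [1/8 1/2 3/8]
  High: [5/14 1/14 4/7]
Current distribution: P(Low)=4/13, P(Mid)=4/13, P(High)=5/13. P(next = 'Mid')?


P(next=Mid) = Σᵢ P(now=i)×P(i→Mid)
= 4/13×5/11 + 4/13×1/2 + 5/13×1/14
= 20/143 + 2/13 + 5/182 = 643/2002

P = 643/2002 ≈ 0.3212


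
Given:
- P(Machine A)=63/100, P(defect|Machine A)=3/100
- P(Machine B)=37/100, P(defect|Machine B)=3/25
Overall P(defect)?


P(B) = Σ P(B|Aᵢ)×P(Aᵢ)
  3/100×63/100 = 189/10000
  3/25×37/100 = 111/2500
Sum = 633/10000

P(defect) = 633/10000 ≈ 6.33%


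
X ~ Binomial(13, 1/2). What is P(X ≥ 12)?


P(X ≥ 12) = Σ P(X=i) for i=12..13
P(X=12) = 13/8192
P(X=13) = 1/8192
Sum = 7/4096

P(X ≥ 12) = 7/4096 ≈ 0.17%


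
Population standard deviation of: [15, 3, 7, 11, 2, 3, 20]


Mean = 61/7
  (15-61/7)²=1936/49
  (3-61/7)²=1600/49
  (7-61/7)²=144/49
  (11-61/7)²=256/49
  (2-61/7)²=2209/49
  (3-61/7)²=1600/49
  (20-61/7)²=6241/49
Σ(x-μ)² = 1998/7
σ² = (1998/7)/7 = 1998/49

σ = √(1998/49) ≈ 6.3856


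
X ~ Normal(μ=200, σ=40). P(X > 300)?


z = (300-200)/40 = 2.5
P(X > 300) = 1 - P(Z ≤ 2.5) = 1 - 0.9938 = 0.0062

P(X > 300) ≈ 0.0062


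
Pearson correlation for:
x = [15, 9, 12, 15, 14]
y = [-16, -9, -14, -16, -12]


n=5, Σx=65, Σy=-67, Σxy=-897, Σx²=871, Σy²=933
r = (5×(-897) - 65×(-67))/√((5×871 - 65²)(5×933 - (-67)²))
= -130/√(130×176) = -130/√22880 ≈ -130/151.2614 ≈ -0.8594

r ≈ -0.8594


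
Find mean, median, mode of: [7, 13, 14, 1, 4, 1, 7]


Sorted: [1, 1, 4, 7, 7, 13, 14]
Mean = 47/7
Median = 7
Freq: {7: 2, 13: 1, 14: 1, 1: 2, 4: 1}
Mode: [1, 7]

Mean=47/7, Median=7, Mode=[1, 7]


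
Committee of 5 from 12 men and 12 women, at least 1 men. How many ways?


Count by #men:
  1M,4W: C(12,1)×C(12,4)=5940
  2M,3W: C(12,2)×C(12,3)=14520
  3M,2W: C(12,3)×C(12,2)=14520
  4M,1W: C(12,4)×C(12,1)=5940
  5M,0W: C(12,5)×C(12,0)=792
Total = 41712

41712


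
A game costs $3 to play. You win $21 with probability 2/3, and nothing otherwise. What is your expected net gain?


E[gain] = (21-3)×2/3 + (-3)×1/3
= 12 - 1 = 11

Expected net gain = $11 ≈ $11.00


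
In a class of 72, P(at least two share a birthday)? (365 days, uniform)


P(all different) = Π(365-i)/365 for i=0..71
= 0.000547
P(match) = 1 - 0.000547 = 0.999453

P ≈ 0.9995 ≈ 99.95%


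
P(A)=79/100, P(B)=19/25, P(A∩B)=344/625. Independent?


P(A)×P(B) = 1501/2500
P(A∩B) = 344/625
Not equal → NOT independent

No, not independent


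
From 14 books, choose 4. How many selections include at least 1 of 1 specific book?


Complement: C(14,4) - C(13,4) = 1001 - 715 = 286

286


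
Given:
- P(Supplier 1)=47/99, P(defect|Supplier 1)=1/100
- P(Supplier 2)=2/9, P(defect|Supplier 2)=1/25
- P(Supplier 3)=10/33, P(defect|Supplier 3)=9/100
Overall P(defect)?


P(B) = Σ P(B|Aᵢ)×P(Aᵢ)
  1/100×47/99 = 47/9900
  1/25×2/9 = 2/225
  9/100×10/33 = 3/110
Sum = 9/220

P(defect) = 9/220 ≈ 4.09%


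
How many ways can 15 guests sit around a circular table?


Circular arrangements of 15 distinct objects: fix one position to break rotational symmetry.
(n-1)! = 14! = 87178291200

87178291200


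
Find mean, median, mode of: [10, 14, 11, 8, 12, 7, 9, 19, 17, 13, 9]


Sorted: [7, 8, 9, 9, 10, 11, 12, 13, 14, 17, 19]
Mean = 129/11
Median = 11
Freq: {10: 1, 14: 1, 11: 1, 8: 1, 12: 1, 7: 1, 9: 2, 19: 1, 17: 1, 13: 1}
Mode: [9]

Mean=129/11, Median=11, Mode=9


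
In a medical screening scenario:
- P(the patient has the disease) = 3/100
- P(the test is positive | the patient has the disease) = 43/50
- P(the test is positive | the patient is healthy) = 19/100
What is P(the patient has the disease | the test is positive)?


Using Bayes' theorem:
P(A|B) = P(B|A)·P(A) / P(B)

P(the test is positive) = 43/50 × 3/100 + 19/100 × 97/100
= 129/5000 + 1843/10000 = 2101/10000

P(the patient has the disease|the test is positive) = (129/5000) / (2101/10000) = 258/2101

P(the patient has the disease|the test is positive) = 258/2101 ≈ 12.28%


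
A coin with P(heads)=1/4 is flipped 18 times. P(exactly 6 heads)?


Binomial: P(X=6) = C(18,6)×p^6×(1-p)^12
= 18564 × 1/4096 × 531441/16777216 = 2466417681/17179869184

P(X=6) = 2466417681/17179869184 ≈ 14.36%


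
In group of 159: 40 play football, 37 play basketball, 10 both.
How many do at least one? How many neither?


|A∪B| = 40+37-10 = 67
Neither = 159-67 = 92

At least one: 67; Neither: 92


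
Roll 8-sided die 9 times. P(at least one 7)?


P(no 7)^9 = (7/8)^9 = 40353607/134217728
P(≥1) = 1 - 40353607/134217728 = 93864121/134217728

P = 93864121/134217728 ≈ 69.93%


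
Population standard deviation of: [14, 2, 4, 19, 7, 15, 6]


Mean = 67/7
  (14-67/7)²=961/49
  (2-67/7)²=2809/49
  (4-67/7)²=1521/49
  (19-67/7)²=4356/49
  (7-67/7)²=324/49
  (15-67/7)²=1444/49
  (6-67/7)²=625/49
Σ(x-μ)² = 1720/7
σ² = (1720/7)/7 = 1720/49

σ = √(1720/49) ≈ 5.9247


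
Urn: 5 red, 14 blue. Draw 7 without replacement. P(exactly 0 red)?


Hypergeometric: C(5,0)×C(14,7)/C(19,7)
= 1×3432/50388 = 22/323

P(X=0) = 22/323 ≈ 6.81%


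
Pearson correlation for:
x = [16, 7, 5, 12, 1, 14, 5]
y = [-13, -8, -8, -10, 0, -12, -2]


n=7, Σx=60, Σy=-53, Σxy=-602, Σx²=696, Σy²=545
r = (7×(-602) - 60×(-53))/√((7×696 - 60²)(7×545 - (-53)²))
= -1034/√(1272×1006) = -1034/√1279632 ≈ -1034/1131.2082 ≈ -0.9141

r ≈ -0.9141


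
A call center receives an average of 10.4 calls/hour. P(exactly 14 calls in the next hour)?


Poisson(λ=10.4): P(X=14) = e^(-λ)×λ^k/k!
= e^(-10.4) × 10.4^14 / 14!
≈ 3.043248301e-05 × 1.7316764476e+14 / 87178291200 ≈ 0.060450

P(X=14) ≈ 0.060450 ≈ 6.04%


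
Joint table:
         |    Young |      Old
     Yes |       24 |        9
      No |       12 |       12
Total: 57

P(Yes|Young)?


P(Yes|Young) = 24/(24+12) = 24/36 = 2/3

P = 2/3 ≈ 66.67%


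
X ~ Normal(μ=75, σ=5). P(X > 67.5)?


z = (67.5-75)/5 = -1.5
P(X > 67.5) = 1 - P(Z ≤ -1.5) = 1 - 0.0668 = 0.9332

P(X > 67.5) ≈ 0.9332


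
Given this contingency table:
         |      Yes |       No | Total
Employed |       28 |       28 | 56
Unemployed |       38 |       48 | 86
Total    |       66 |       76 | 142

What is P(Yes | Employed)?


P(Yes | Employed) = 28/(28+28) = 28/56 = 1/2

P(Yes|Employed) = 1/2 ≈ 50.00%


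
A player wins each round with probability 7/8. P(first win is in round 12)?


Geometric: P(X=12) = (1-p)^(k-1)×p = (1/8)^11×7/8 = 7/68719476736

P(X=12) = 7/68719476736 ≈ 0.00%


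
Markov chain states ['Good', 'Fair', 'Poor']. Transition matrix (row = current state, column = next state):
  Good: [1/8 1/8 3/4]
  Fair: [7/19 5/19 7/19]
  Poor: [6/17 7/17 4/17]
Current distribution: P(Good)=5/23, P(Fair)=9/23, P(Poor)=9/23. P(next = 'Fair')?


P(next=Fair) = Σᵢ P(now=i)×P(i→Fair)
= 5/23×1/8 + 9/23×5/19 + 9/23×7/17
= 5/184 + 45/437 + 63/391 = 17311/59432

P = 17311/59432 ≈ 0.2913


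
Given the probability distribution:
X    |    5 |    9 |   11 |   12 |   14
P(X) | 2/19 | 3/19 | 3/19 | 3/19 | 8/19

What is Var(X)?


E[X] = 218/19
E[X²] = 2656/19
Var(X) = E[X²] - (E[X])² = 2656/19 - 47524/361 = 2940/361

Var(X) = 2940/361 ≈ 8.1440


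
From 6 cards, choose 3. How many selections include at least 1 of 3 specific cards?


Complement: C(6,3) - C(3,3) = 20 - 1 = 19

19


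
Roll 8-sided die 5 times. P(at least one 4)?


P(no 4)^5 = (7/8)^5 = 16807/32768
P(≥1) = 1 - 16807/32768 = 15961/32768

P = 15961/32768 ≈ 48.71%


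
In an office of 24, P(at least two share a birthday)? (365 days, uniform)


P(all different) = Π(365-i)/365 for i=0..23
= 0.461656
P(match) = 1 - 0.461656 = 0.538344

P ≈ 0.5383 ≈ 53.83%


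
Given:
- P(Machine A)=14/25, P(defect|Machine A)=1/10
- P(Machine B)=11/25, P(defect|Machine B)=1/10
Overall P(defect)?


P(B) = Σ P(B|Aᵢ)×P(Aᵢ)
  1/10×14/25 = 7/125
  1/10×11/25 = 11/250
Sum = 1/10

P(defect) = 1/10 ≈ 10.00%


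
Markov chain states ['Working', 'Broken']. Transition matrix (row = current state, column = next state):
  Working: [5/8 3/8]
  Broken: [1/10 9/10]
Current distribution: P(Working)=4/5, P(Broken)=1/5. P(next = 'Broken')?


P(next=Broken) = Σᵢ P(now=i)×P(i→Broken)
= 4/5×3/8 + 1/5×9/10
= 3/10 + 9/50 = 12/25

P = 12/25 ≈ 0.4800


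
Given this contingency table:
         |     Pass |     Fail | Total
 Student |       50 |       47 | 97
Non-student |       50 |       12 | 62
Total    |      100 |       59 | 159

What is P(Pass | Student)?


P(Pass | Student) = 50/(50+47) = 50/97

P(Pass|Student) = 50/97 ≈ 51.55%


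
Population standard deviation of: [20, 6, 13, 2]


Mean = 41/4
  (20-41/4)²=1521/16
  (6-41/4)²=289/16
  (13-41/4)²=121/16
  (2-41/4)²=1089/16
Σ(x-μ)² = 755/4
σ² = (755/4)/4 = 755/16

σ = √(755/16) ≈ 6.8693


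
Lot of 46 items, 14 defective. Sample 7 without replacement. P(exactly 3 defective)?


Hypergeometric: C(14,3)×C(32,4)/C(46,7)
= 364×35960/53524680 = 327236/1338117

P(X=3) = 327236/1338117 ≈ 24.45%


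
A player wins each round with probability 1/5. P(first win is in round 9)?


Geometric: P(X=9) = (1-p)^(k-1)×p = (4/5)^8×1/5 = 65536/1953125

P(X=9) = 65536/1953125 ≈ 3.36%


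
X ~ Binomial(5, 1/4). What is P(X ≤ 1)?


P(X ≤ 1) = Σ P(X=i) for i=0..1
P(X=0) = 243/1024
P(X=1) = 405/1024
Sum = 81/128

P(X ≤ 1) = 81/128 ≈ 63.28%


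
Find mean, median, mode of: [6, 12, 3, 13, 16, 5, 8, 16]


Sorted: [3, 5, 6, 8, 12, 13, 16, 16]
Mean = 79/8
Median = 10
Freq: {6: 1, 12: 1, 3: 1, 13: 1, 16: 2, 5: 1, 8: 1}
Mode: [16]

Mean=79/8, Median=10, Mode=16


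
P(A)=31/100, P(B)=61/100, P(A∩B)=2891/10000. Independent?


P(A)×P(B) = 1891/10000
P(A∩B) = 2891/10000
Not equal → NOT independent

No, not independent


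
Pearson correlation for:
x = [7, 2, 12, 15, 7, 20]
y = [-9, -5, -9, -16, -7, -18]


n=6, Σx=63, Σy=-64, Σxy=-830, Σx²=871, Σy²=816
r = (6×(-830) - 63×(-64))/√((6×871 - 63²)(6×816 - (-64)²))
= -948/√(1257×800) = -948/√1005600 ≈ -948/1002.7961 ≈ -0.9454

r ≈ -0.9454


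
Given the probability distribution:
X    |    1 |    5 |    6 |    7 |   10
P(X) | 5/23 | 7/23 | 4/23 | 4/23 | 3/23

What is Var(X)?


E[X] = 122/23
E[X²] = 820/23
Var(X) = E[X²] - (E[X])² = 820/23 - 14884/529 = 3976/529

Var(X) = 3976/529 ≈ 7.5161


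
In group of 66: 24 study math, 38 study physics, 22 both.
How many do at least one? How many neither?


|A∪B| = 24+38-22 = 40
Neither = 66-40 = 26

At least one: 40; Neither: 26


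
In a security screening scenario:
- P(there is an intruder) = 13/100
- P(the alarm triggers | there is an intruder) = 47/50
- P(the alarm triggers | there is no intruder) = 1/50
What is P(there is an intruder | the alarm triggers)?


Using Bayes' theorem:
P(A|B) = P(B|A)·P(A) / P(B)

P(the alarm triggers) = 47/50 × 13/100 + 1/50 × 87/100
= 611/5000 + 87/5000 = 349/2500

P(there is an intruder|the alarm triggers) = (611/5000) / (349/2500) = 611/698

P(there is an intruder|the alarm triggers) = 611/698 ≈ 87.54%


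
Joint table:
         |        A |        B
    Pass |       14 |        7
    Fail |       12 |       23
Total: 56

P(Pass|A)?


P(Pass|A) = 14/(14+12) = 14/26 = 7/13

P = 7/13 ≈ 53.85%


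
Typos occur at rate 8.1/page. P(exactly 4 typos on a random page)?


Poisson(λ=8.1): P(X=4) = e^(-λ)×λ^k/k!
= e^(-8.1) × 8.1^4 / 4!
≈ 0.0003035391381 × 4304.6721 / 24 ≈ 0.054443

P(X=4) ≈ 0.054443 ≈ 5.44%


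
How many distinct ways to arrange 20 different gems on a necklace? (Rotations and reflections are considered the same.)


Free circular arrangements: rotations and reflections both identified.
(n-1)!/2 = 19!/2 = 121645100408832000/2 = 60822550204416000

60822550204416000


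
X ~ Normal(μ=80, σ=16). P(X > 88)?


z = (88-80)/16 = 0.5
P(X > 88) = 1 - P(Z ≤ 0.5) = 1 - 0.6915 = 0.3085

P(X > 88) ≈ 0.3085


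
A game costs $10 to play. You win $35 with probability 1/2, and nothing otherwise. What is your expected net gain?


E[gain] = (35-10)×1/2 + (-10)×1/2
= 25/2 - 5 = 15/2

Expected net gain = $15/2 ≈ $7.50


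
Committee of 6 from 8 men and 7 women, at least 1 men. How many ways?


Count by #men:
  1M,5W: C(8,1)×C(7,5)=168
  2M,4W: C(8,2)×C(7,4)=980
  3M,3W: C(8,3)×C(7,3)=1960
  4M,2W: C(8,4)×C(7,2)=1470
  5M,1W: C(8,5)×C(7,1)=392
  6M,0W: C(8,6)×C(7,0)=28
Total = 4998

4998


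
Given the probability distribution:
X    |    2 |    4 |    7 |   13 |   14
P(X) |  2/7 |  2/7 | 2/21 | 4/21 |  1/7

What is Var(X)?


E[X] = 48/7
E[X²] = 494/7
Var(X) = E[X²] - (E[X])² = 494/7 - 2304/49 = 1154/49

Var(X) = 1154/49 ≈ 23.5510


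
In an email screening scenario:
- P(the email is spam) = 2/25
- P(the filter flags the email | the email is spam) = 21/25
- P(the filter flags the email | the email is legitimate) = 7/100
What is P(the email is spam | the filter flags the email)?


Using Bayes' theorem:
P(A|B) = P(B|A)·P(A) / P(B)

P(the filter flags the email) = 21/25 × 2/25 + 7/100 × 23/25
= 42/625 + 161/2500 = 329/2500

P(the email is spam|the filter flags the email) = (42/625) / (329/2500) = 24/47

P(the email is spam|the filter flags the email) = 24/47 ≈ 51.06%


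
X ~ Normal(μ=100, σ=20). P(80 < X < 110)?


z₁=(80-100)/20=-1.0, z₂=(110-100)/20=0.5
P = Φ(0.5) - Φ(-1.0) = 0.691462 - 0.158655 = 0.532807 ≈ 0.5328

P(80 < X < 110) ≈ 0.5328


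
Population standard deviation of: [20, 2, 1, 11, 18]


Mean = 52/5
  (20-52/5)²=2304/25
  (2-52/5)²=1764/25
  (1-52/5)²=2209/25
  (11-52/5)²=9/25
  (18-52/5)²=1444/25
Σ(x-μ)² = 1546/5
σ² = (1546/5)/5 = 1546/25

σ = √(1546/25) ≈ 7.8638


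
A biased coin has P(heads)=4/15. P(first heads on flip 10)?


Geometric: P(X=10) = (1-p)^(k-1)×p = (11/15)^9×4/15 = 9431790764/576650390625

P(X=10) = 9431790764/576650390625 ≈ 1.64%


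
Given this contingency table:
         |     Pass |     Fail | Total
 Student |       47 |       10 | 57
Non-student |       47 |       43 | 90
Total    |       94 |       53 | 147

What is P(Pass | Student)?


P(Pass | Student) = 47/(47+10) = 47/57

P(Pass|Student) = 47/57 ≈ 82.46%


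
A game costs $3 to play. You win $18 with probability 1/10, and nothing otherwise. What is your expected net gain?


E[gain] = (18-3)×1/10 + (-3)×9/10
= 3/2 - 27/10 = -6/5

Expected net gain = $-6/5 ≈ $-1.20


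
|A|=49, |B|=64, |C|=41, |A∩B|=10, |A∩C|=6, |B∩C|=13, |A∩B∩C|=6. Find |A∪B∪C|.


|A∪B∪C| = 49+64+41-10-6-13+6 = 131

|A∪B∪C| = 131


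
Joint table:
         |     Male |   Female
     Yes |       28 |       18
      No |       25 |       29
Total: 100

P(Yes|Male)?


P(Yes|Male) = 28/(28+25) = 28/53

P = 28/53 ≈ 52.83%


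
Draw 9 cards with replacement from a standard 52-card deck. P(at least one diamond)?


P(not a diamond) = 39/52 = 3/4
P(none in 9 draws) = (3/4)^9 = 19683/262144
P(≥1 diamond) = 1 - 19683/262144 = 242461/262144

P = 242461/262144 ≈ 92.49%


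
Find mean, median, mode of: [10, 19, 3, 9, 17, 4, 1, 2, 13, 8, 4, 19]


Sorted: [1, 2, 3, 4, 4, 8, 9, 10, 13, 17, 19, 19]
Mean = 109/12
Median = 17/2
Freq: {10: 1, 19: 2, 3: 1, 9: 1, 17: 1, 4: 2, 1: 1, 2: 1, 13: 1, 8: 1}
Mode: [4, 19]

Mean=109/12, Median=17/2, Mode=[4, 19]


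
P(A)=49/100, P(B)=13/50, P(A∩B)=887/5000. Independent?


P(A)×P(B) = 637/5000
P(A∩B) = 887/5000
Not equal → NOT independent

No, not independent


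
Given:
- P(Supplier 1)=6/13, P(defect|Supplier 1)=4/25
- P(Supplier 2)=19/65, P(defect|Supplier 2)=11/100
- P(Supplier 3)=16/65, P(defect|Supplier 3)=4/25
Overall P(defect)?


P(B) = Σ P(B|Aᵢ)×P(Aᵢ)
  4/25×6/13 = 24/325
  11/100×19/65 = 209/6500
  4/25×16/65 = 64/1625
Sum = 189/1300

P(defect) = 189/1300 ≈ 14.54%


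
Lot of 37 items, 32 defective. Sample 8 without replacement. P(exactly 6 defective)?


Hypergeometric: C(32,6)×C(5,2)/C(37,8)
= 906192×10/38608020 = 1624/6919

P(X=6) = 1624/6919 ≈ 23.47%


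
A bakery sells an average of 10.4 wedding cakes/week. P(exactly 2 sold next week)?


Poisson(λ=10.4): P(X=2) = e^(-λ)×λ^k/k!
= e^(-10.4) × 10.4^2 / 2!
≈ 3.043248301e-05 × 108.16 / 2 ≈ 0.001646

P(X=2) ≈ 0.001646 ≈ 0.16%


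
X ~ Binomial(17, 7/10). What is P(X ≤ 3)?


P(X ≤ 3) = Σ P(X=i) for i=0..3
P(X=0) = 129140163/100000000000000000
P(X=1) = 5122559799/100000000000000000
P(X=2) = 11952639531/12500000000000000
P(X=3) = 27889492239/2500000000000000
Sum = 121645250577/10000000000000000

P(X ≤ 3) = 121645250577/10000000000000000 ≈ 0.00%


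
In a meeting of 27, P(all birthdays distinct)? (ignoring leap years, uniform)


P(all different) = Π(365-i)/365 for i=0..26
= (365/365)×(364/365)×...×(339/365)
= 0.373141

P ≈ 0.3731 ≈ 37.31%


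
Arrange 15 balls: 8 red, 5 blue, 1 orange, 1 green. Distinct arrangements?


15!/(8!×5!×1!×1!) = 270270

270270


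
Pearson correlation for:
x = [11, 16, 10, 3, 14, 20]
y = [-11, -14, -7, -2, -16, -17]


n=6, Σx=74, Σy=-67, Σxy=-985, Σx²=1082, Σy²=915
r = (6×(-985) - 74×(-67))/√((6×1082 - 74²)(6×915 - (-67)²))
= -952/√(1016×1001) = -952/√1017016 ≈ -952/1008.4721 ≈ -0.9440

r ≈ -0.9440


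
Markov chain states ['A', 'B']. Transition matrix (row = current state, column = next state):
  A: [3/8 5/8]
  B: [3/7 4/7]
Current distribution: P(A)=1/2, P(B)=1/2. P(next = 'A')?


P(next=A) = Σᵢ P(now=i)×P(i→A)
= 1/2×3/8 + 1/2×3/7
= 3/16 + 3/14 = 45/112

P = 45/112 ≈ 0.4018


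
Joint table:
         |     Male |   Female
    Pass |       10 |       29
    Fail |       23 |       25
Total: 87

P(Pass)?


P(Pass) = (10+29)/87 = 39/87 = 13/29

P(Pass) = 13/29 ≈ 44.83%


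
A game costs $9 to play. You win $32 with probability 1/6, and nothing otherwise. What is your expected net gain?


E[gain] = (32-9)×1/6 + (-9)×5/6
= 23/6 - 15/2 = -11/3

Expected net gain = $-11/3 ≈ $-3.67


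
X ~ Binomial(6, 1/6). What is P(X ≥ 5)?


P(X ≥ 5) = Σ P(X=i) for i=5..6
P(X=5) = 5/7776
P(X=6) = 1/46656
Sum = 31/46656

P(X ≥ 5) = 31/46656 ≈ 0.07%


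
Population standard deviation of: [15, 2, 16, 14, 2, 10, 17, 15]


Mean = 91/8
  (15-91/8)²=841/64
  (2-91/8)²=5625/64
  (16-91/8)²=1369/64
  (14-91/8)²=441/64
  (2-91/8)²=5625/64
  (10-91/8)²=121/64
  (17-91/8)²=2025/64
  (15-91/8)²=841/64
Σ(x-μ)² = 2111/8
σ² = (2111/8)/8 = 2111/64

σ = √(2111/64) ≈ 5.7432


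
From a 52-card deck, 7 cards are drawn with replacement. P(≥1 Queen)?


P(not a Queen) = 48/52 = 12/13
P(none in 7 draws) = (12/13)^7 = 35831808/62748517
P(≥1 Queen) = 1 - 35831808/62748517 = 26916709/62748517

P = 26916709/62748517 ≈ 42.90%


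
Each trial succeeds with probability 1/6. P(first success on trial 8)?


Geometric: P(X=8) = (1-p)^(k-1)×p = (5/6)^7×1/6 = 78125/1679616

P(X=8) = 78125/1679616 ≈ 4.65%


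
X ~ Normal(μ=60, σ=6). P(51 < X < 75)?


z₁=(51-60)/6=-1.5, z₂=(75-60)/6=2.5
P = Φ(2.5) - Φ(-1.5) = 0.993790 - 0.066807 = 0.926983 ≈ 0.9270

P(51 < X < 75) ≈ 0.9270


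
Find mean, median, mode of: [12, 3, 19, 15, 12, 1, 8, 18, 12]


Sorted: [1, 3, 8, 12, 12, 12, 15, 18, 19]
Mean = 100/9
Median = 12
Freq: {12: 3, 3: 1, 19: 1, 15: 1, 1: 1, 8: 1, 18: 1}
Mode: [12]

Mean=100/9, Median=12, Mode=12


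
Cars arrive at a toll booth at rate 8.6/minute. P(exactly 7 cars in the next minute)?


Poisson(λ=8.6): P(X=7) = e^(-λ)×λ^k/k!
= e^(-8.6) × 8.6^7 / 7!
≈ 0.0001841057937 × 3479278.22217 / 5040 ≈ 0.127094

P(X=7) ≈ 0.127094 ≈ 12.71%


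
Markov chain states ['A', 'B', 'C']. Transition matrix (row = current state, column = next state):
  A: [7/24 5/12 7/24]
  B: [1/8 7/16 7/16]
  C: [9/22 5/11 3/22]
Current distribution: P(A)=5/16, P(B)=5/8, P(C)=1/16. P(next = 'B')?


P(next=B) = Σᵢ P(now=i)×P(i→B)
= 5/16×5/12 + 5/8×7/16 + 1/16×5/11
= 25/192 + 35/128 + 5/176 = 1825/4224

P = 1825/4224 ≈ 0.4321


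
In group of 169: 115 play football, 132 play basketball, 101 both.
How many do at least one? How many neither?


|A∪B| = 115+132-101 = 146
Neither = 169-146 = 23

At least one: 146; Neither: 23


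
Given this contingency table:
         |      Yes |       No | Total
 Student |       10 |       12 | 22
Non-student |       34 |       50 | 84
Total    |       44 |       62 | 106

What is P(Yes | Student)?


P(Yes | Student) = 10/(10+12) = 10/22 = 5/11

P(Yes|Student) = 5/11 ≈ 45.45%


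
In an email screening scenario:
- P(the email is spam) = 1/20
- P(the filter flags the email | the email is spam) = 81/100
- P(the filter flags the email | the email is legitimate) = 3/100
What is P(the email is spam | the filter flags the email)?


Using Bayes' theorem:
P(A|B) = P(B|A)·P(A) / P(B)

P(the filter flags the email) = 81/100 × 1/20 + 3/100 × 19/20
= 81/2000 + 57/2000 = 69/1000

P(the email is spam|the filter flags the email) = (81/2000) / (69/1000) = 27/46

P(the email is spam|the filter flags the email) = 27/46 ≈ 58.70%


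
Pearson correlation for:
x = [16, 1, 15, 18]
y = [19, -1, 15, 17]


n=4, Σx=50, Σy=50, Σxy=834, Σx²=806, Σy²=876
r = (4×834 - 50×50)/√((4×806 - 50²)(4×876 - 50²))
= 836/√(724×1004) = 836/√726896 ≈ 836/852.5820 ≈ 0.9806

r ≈ 0.9806


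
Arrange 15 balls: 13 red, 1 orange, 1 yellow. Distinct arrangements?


15!/(13!×1!×1!) = 210

210


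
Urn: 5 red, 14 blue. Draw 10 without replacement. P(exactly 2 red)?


Hypergeometric: C(5,2)×C(14,8)/C(19,10)
= 10×3003/92378 = 105/323

P(X=2) = 105/323 ≈ 32.51%


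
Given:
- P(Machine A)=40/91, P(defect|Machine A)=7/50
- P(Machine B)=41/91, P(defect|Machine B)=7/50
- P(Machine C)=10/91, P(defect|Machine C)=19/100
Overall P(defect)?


P(B) = Σ P(B|Aᵢ)×P(Aᵢ)
  7/50×40/91 = 4/65
  7/50×41/91 = 41/650
  19/100×10/91 = 19/910
Sum = 331/2275

P(defect) = 331/2275 ≈ 14.55%


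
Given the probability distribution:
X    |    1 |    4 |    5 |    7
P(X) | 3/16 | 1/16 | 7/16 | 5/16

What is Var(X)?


E[X] = 77/16
E[X²] = 439/16
Var(X) = E[X²] - (E[X])² = 439/16 - 5929/256 = 1095/256

Var(X) = 1095/256 ≈ 4.2773


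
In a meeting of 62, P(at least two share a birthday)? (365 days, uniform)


P(all different) = Π(365-i)/365 for i=0..61
= 0.004090
P(match) = 1 - 0.004090 = 0.995910

P ≈ 0.9959 ≈ 99.59%


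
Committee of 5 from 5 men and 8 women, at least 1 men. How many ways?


Count by #men:
  1M,4W: C(5,1)×C(8,4)=350
  2M,3W: C(5,2)×C(8,3)=560
  3M,2W: C(5,3)×C(8,2)=280
  4M,1W: C(5,4)×C(8,1)=40
  5M,0W: C(5,5)×C(8,0)=1
Total = 1231

1231


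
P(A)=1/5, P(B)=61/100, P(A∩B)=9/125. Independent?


P(A)×P(B) = 61/500
P(A∩B) = 9/125
Not equal → NOT independent

No, not independent


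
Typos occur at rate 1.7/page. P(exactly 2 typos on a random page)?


Poisson(λ=1.7): P(X=2) = e^(-λ)×λ^k/k!
= e^(-1.7) × 1.7^2 / 2!
≈ 0.1826835241 × 2.89 / 2 ≈ 0.263978

P(X=2) ≈ 0.263978 ≈ 26.40%


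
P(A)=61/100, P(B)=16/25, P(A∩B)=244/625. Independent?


P(A)×P(B) = 244/625
P(A∩B) = 244/625
Equal ✓ → Independent

Yes, independent


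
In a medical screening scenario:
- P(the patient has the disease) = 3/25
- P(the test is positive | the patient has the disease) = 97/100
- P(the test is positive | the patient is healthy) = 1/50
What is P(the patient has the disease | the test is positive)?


Using Bayes' theorem:
P(A|B) = P(B|A)·P(A) / P(B)

P(the test is positive) = 97/100 × 3/25 + 1/50 × 22/25
= 291/2500 + 11/625 = 67/500

P(the patient has the disease|the test is positive) = (291/2500) / (67/500) = 291/335

P(the patient has the disease|the test is positive) = 291/335 ≈ 86.87%


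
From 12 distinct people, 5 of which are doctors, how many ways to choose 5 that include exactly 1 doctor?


Choose 1 of the 5 doctors and 4 of the other 7 people:
C(5,1)×C(7,4) = 5×35 = 175

175


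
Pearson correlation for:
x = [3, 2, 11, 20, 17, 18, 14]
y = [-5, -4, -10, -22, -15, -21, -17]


n=7, Σx=85, Σy=-94, Σxy=-1444, Σx²=1343, Σy²=1580
r = (7×(-1444) - 85×(-94))/√((7×1343 - 85²)(7×1580 - (-94)²))
= -2118/√(2176×2224) = -2118/√4839424 ≈ -2118/2199.8691 ≈ -0.9628

r ≈ -0.9628


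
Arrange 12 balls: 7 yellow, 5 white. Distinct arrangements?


12!/(7!×5!) = 792

792


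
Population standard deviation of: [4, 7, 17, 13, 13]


Mean = 54/5
  (4-54/5)²=1156/25
  (7-54/5)²=361/25
  (17-54/5)²=961/25
  (13-54/5)²=121/25
  (13-54/5)²=121/25
Σ(x-μ)² = 544/5
σ² = (544/5)/5 = 544/25

σ = √(544/25) ≈ 4.6648


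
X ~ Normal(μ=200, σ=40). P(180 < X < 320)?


z₁=(180-200)/40=-0.5, z₂=(320-200)/40=3.0
P = Φ(3.0) - Φ(-0.5) = 0.998650 - 0.308538 = 0.690112 ≈ 0.6901

P(180 < X < 320) ≈ 0.6901


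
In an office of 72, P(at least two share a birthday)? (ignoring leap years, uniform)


P(all different) = Π(365-i)/365 for i=0..71
= 0.000547
P(match) = 1 - 0.000547 = 0.999453

P ≈ 0.9995 ≈ 99.95%


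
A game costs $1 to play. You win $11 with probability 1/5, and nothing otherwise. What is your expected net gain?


E[gain] = (11-1)×1/5 + (-1)×4/5
= 2 - 4/5 = 6/5

Expected net gain = $6/5 ≈ $1.20


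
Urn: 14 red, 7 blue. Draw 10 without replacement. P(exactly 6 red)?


Hypergeometric: C(14,6)×C(7,4)/C(21,10)
= 3003×35/352716 = 385/1292

P(X=6) = 385/1292 ≈ 29.80%


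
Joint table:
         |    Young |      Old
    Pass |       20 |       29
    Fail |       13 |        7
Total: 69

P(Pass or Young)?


P(Pass∨Young) = P(Pass) + P(Young) - P(Pass∧Young)
= (49 + 33 - 20)/69 = 62/69

P = 62/69 ≈ 89.86%


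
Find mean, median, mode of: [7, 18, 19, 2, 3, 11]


Sorted: [2, 3, 7, 11, 18, 19]
Mean = 60/6 = 10
Median = 9
Freq: {7: 1, 18: 1, 19: 1, 2: 1, 3: 1, 11: 1}
Mode: No mode

Mean=10, Median=9, Mode=No mode


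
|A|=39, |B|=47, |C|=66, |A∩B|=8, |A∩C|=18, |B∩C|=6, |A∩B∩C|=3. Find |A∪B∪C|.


|A∪B∪C| = 39+47+66-8-18-6+3 = 123

|A∪B∪C| = 123


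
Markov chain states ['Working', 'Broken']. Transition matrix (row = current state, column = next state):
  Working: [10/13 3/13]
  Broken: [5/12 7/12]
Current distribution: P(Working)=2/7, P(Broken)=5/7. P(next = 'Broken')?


P(next=Broken) = Σᵢ P(now=i)×P(i→Broken)
= 2/7×3/13 + 5/7×7/12
= 6/91 + 5/12 = 527/1092

P = 527/1092 ≈ 0.4826


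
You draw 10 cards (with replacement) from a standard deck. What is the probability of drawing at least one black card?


P(not a black card) = 26/52 = 1/2
P(none in 10 draws) = (1/2)^10 = 1/1024
P(≥1 black card) = 1 - 1/1024 = 1023/1024

P = 1023/1024 ≈ 99.90%


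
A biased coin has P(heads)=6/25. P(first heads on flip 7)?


Geometric: P(X=7) = (1-p)^(k-1)×p = (19/25)^6×6/25 = 282275286/6103515625

P(X=7) = 282275286/6103515625 ≈ 4.62%


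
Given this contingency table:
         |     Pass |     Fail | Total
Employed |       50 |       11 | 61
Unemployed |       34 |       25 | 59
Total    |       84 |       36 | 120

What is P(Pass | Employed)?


P(Pass | Employed) = 50/(50+11) = 50/61

P(Pass|Employed) = 50/61 ≈ 81.97%


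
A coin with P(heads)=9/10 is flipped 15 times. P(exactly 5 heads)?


Binomial: P(X=5) = C(15,5)×p^5×(1-p)^10
= 3003 × 59049/100000 × 1/10000000000 = 177324147/1000000000000000

P(X=5) = 177324147/1000000000000000 ≈ 0.00%


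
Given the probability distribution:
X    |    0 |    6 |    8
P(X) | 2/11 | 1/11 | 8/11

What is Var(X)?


E[X] = 70/11
E[X²] = 548/11
Var(X) = E[X²] - (E[X])² = 548/11 - 4900/121 = 1128/121

Var(X) = 1128/121 ≈ 9.3223
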